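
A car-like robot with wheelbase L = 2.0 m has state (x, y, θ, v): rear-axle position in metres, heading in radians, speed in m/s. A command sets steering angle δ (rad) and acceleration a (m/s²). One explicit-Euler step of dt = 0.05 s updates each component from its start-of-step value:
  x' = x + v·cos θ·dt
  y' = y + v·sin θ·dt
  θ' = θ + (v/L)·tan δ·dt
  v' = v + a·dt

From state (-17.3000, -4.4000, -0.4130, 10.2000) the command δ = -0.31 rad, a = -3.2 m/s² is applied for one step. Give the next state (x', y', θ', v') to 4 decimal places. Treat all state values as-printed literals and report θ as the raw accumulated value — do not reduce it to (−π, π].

x' = -17.3000 + 10.2000·cos(-0.4130)·0.05 = -16.8329
y' = -4.4000 + 10.2000·sin(-0.4130)·0.05 = -4.6047
θ' = -0.4130 + (10.2000/2.0)·tan(-0.31)·0.05 = -0.4947
v' = 10.2000 − 3.2000·0.05 = 10.0400

(-16.8329, -4.6047, -0.4947, 10.0400)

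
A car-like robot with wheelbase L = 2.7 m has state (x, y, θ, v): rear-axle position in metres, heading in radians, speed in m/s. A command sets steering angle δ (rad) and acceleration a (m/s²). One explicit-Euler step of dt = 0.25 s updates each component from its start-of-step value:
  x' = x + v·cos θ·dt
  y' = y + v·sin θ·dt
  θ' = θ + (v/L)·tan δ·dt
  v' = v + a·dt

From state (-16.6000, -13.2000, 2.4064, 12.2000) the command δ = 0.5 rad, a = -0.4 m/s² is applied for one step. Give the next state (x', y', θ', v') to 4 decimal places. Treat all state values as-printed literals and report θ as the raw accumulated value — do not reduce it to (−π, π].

x' = -16.6000 + 12.2000·cos(2.4064)·0.25 = -18.8622
y' = -13.2000 + 12.2000·sin(2.4064)·0.25 = -11.1543
θ' = 2.4064 + (12.2000/2.7)·tan(0.5)·0.25 = 3.0235
v' = 12.2000 − 0.4000·0.25 = 12.1000

(-18.8622, -11.1543, 3.0235, 12.1000)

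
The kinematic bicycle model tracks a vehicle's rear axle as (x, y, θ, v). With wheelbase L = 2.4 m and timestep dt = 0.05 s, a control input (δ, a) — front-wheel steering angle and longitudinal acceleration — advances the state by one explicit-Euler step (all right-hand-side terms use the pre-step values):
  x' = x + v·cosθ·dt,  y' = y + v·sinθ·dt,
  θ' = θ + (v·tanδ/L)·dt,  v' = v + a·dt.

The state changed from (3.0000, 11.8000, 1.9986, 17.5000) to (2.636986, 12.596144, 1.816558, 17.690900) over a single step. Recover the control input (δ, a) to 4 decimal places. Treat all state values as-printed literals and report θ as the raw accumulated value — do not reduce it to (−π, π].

a = (v'−v)/dt = (0.190900)/0.05 = 3.8180
Δθ = θ'−θ = -0.182042;  (v·dt/L) = 17.5000·0.05/2.4 = 0.364583
tan δ = Δθ·L/(v·dt) = -0.499315  →  δ = -0.4631

δ = -0.4631, a = 3.8180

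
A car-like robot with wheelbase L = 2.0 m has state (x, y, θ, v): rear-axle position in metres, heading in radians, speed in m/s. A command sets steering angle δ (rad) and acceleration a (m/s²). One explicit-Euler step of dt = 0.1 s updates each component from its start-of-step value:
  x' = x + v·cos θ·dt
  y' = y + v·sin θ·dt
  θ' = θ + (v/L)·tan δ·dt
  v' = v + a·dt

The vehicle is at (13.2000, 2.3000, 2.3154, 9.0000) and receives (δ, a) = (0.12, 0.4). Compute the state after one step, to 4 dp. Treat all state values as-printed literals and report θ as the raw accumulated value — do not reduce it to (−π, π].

x' = 13.2000 + 9.0000·cos(2.3154)·0.1 = 12.5901
y' = 2.3000 + 9.0000·sin(2.3154)·0.1 = 2.9618
θ' = 2.3154 + (9.0000/2.0)·tan(0.12)·0.1 = 2.3697
v' = 9.0000 + 0.4000·0.1 = 9.0400

(12.5901, 2.9618, 2.3697, 9.0400)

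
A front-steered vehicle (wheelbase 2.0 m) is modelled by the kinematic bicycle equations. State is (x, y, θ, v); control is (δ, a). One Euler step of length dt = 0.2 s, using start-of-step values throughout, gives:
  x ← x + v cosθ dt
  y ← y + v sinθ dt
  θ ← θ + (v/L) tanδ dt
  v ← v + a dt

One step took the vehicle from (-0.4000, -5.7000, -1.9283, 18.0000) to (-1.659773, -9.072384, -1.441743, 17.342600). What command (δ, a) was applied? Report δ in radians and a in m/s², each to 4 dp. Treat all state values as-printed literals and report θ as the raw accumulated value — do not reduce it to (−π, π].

δ = 0.2640, a = -3.2870

a = (v'−v)/dt = (-0.657400)/0.2 = -3.2870
Δθ = θ'−θ = 0.486557;  (v·dt/L) = 18.0000·0.2/2.0 = 1.800000
tan δ = Δθ·L/(v·dt) = 0.270309  →  δ = 0.2640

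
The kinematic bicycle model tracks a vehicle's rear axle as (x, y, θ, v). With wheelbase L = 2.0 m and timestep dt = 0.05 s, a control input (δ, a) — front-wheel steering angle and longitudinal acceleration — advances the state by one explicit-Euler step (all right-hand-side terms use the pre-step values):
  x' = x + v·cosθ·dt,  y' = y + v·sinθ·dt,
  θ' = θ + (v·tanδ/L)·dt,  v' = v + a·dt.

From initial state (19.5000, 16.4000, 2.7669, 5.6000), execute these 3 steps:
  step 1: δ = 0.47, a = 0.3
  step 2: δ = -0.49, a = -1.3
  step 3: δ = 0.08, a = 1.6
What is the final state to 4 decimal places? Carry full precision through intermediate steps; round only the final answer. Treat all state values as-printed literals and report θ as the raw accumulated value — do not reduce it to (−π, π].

after step 1 (δ=0.47, a=0.3): (19.239426, 16.502476, 2.838015, 5.615000)
after step 2 (δ=-0.49, a=-1.3): (18.971514, 16.586402, 2.763141, 5.550000)
after step 3 (δ=0.08, a=1.6): (18.713651, 16.688934, 2.774265, 5.630000)

(18.7137, 16.6889, 2.7743, 5.6300)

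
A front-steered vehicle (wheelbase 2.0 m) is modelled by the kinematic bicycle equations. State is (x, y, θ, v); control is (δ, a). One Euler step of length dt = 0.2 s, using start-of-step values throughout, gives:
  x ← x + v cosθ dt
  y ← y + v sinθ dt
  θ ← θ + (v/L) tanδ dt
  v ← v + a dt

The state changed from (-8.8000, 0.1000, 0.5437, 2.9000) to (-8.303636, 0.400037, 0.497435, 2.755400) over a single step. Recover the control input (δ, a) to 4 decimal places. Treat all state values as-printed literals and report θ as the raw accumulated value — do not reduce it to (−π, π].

a = (v'−v)/dt = (-0.144600)/0.2 = -0.7230
Δθ = θ'−θ = -0.046265;  (v·dt/L) = 2.9000·0.2/2.0 = 0.290000
tan δ = Δθ·L/(v·dt) = -0.159534  →  δ = -0.1582

δ = -0.1582, a = -0.7230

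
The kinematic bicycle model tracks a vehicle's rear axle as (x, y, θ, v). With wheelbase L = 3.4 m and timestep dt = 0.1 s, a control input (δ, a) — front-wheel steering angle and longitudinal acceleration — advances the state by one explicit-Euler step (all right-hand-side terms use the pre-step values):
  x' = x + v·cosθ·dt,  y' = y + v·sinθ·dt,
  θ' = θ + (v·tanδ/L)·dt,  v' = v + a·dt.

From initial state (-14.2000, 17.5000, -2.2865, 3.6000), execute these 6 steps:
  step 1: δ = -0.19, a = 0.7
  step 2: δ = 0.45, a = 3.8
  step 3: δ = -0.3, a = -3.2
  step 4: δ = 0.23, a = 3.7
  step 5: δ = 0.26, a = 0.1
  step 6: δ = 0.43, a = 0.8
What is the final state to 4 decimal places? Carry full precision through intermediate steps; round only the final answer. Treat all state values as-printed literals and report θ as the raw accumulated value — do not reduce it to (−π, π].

(-15.7002, 15.7234, -2.1784, 4.1900)

after step 1 (δ=-0.19, a=0.7): (-14.436213, 17.228333, -2.306863, 3.670000)
after step 2 (δ=0.45, a=3.8): (-14.682609, 16.956343, -2.254722, 4.050000)
after step 3 (δ=-0.3, a=-3.2): (-14.938505, 16.642429, -2.291569, 3.730000)
after step 4 (δ=0.23, a=3.7): (-15.184672, 16.362195, -2.265882, 4.100000)
after step 5 (δ=0.26, a=0.1): (-15.447257, 16.047316, -2.233803, 4.110000)
after step 6 (δ=0.43, a=0.8): (-15.700223, 15.723388, -2.178364, 4.190000)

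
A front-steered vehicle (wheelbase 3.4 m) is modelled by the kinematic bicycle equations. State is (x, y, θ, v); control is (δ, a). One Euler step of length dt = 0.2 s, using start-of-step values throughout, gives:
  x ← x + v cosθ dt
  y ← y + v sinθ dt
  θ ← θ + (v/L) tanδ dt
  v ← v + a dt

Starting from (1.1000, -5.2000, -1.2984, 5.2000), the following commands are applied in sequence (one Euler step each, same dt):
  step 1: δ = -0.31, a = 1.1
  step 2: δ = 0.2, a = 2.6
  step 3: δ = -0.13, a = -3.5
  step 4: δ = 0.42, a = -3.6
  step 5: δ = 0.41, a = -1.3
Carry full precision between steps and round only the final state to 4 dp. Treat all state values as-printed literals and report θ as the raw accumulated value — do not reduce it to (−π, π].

(2.3444, -10.3068, -1.1242, 4.2600)

after step 1 (δ=-0.31, a=1.1): (1.379802, -6.201654, -1.396383, 5.420000)
after step 2 (δ=0.2, a=2.6): (1.567909, -7.269208, -1.331754, 5.940000)
after step 3 (δ=-0.13, a=-3.5): (1.849195, -8.423428, -1.377435, 5.240000)
after step 4 (δ=0.42, a=-3.6): (2.050577, -9.451897, -1.239786, 4.520000)
after step 5 (δ=0.41, a=-1.3): (2.344376, -10.306823, -1.124225, 4.260000)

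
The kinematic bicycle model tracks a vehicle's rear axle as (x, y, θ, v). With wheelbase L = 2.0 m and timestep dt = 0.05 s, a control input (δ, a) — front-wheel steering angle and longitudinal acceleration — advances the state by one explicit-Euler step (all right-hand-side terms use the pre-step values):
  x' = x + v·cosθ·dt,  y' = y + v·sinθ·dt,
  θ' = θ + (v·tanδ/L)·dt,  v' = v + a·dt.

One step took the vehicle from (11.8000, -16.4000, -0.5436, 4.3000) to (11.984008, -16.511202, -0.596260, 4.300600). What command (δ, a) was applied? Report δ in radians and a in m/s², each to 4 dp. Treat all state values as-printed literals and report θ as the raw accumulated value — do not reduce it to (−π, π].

a = (v'−v)/dt = (0.000600)/0.05 = 0.0120
Δθ = θ'−θ = -0.052660;  (v·dt/L) = 4.3000·0.05/2.0 = 0.107500
tan δ = Δθ·L/(v·dt) = -0.489860  →  δ = -0.4555

δ = -0.4555, a = 0.0120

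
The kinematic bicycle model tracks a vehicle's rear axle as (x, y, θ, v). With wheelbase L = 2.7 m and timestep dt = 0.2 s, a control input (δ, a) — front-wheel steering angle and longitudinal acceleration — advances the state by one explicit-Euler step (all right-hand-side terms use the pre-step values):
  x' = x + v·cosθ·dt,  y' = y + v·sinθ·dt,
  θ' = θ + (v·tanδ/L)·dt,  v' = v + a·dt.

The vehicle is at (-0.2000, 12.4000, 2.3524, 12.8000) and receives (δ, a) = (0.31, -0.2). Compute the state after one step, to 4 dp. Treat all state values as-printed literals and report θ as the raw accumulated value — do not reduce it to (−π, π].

(-2.0033, 14.2170, 2.6561, 12.7600)

x' = -0.2000 + 12.8000·cos(2.3524)·0.2 = -2.0033
y' = 12.4000 + 12.8000·sin(2.3524)·0.2 = 14.2170
θ' = 2.3524 + (12.8000/2.7)·tan(0.31)·0.2 = 2.6561
v' = 12.8000 − 0.2000·0.2 = 12.7600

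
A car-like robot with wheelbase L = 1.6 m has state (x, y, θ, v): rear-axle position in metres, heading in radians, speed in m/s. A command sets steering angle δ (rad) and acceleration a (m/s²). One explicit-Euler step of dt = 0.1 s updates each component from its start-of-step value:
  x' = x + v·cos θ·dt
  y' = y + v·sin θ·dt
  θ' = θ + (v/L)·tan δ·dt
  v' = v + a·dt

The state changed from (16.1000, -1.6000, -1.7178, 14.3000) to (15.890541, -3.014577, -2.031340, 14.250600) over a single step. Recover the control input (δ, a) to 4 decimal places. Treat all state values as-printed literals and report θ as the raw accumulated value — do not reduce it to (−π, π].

δ = -0.3374, a = -0.4940

a = (v'−v)/dt = (-0.049400)/0.1 = -0.4940
Δθ = θ'−θ = -0.313540;  (v·dt/L) = 14.3000·0.1/1.6 = 0.893750
tan δ = Δθ·L/(v·dt) = -0.350814  →  δ = -0.3374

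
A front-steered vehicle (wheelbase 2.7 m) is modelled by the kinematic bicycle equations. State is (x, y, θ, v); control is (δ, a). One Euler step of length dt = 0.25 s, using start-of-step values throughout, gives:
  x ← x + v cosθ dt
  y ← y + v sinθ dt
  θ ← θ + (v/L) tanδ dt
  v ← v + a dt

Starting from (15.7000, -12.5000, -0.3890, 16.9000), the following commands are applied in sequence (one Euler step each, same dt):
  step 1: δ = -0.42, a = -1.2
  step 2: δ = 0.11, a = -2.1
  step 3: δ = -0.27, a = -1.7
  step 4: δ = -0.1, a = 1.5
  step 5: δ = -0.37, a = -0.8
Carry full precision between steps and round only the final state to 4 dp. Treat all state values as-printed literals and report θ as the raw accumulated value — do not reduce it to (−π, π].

after step 1 (δ=-0.42, a=-1.2): (19.609345, -14.102388, -1.087803, 16.600000)
after step 2 (δ=0.11, a=-2.1): (21.536737, -17.777664, -0.918044, 16.075000)
after step 3 (δ=-0.27, a=-1.7): (23.977626, -20.970220, -1.329978, 15.650000)
after step 4 (δ=-0.1, a=1.5): (24.910748, -24.769818, -1.475370, 16.025000)
after step 5 (δ=-0.37, a=-0.8): (25.292468, -28.757841, -2.050880, 15.825000)

(25.2925, -28.7578, -2.0509, 15.8250)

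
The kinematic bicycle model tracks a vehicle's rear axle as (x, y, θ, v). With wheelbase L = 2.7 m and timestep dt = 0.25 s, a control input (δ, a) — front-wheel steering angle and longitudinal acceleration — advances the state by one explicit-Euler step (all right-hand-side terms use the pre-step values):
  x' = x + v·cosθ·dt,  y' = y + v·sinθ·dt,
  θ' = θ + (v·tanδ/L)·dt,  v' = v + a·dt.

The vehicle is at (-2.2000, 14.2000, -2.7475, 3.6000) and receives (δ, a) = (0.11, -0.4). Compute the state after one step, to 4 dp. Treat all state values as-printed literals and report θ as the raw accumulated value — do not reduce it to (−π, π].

x' = -2.2000 + 3.6000·cos(-2.7475)·0.25 = -3.0310
y' = 14.2000 + 3.6000·sin(-2.7475)·0.25 = 13.8544
θ' = -2.7475 + (3.6000/2.7)·tan(0.11)·0.25 = -2.7107
v' = 3.6000 − 0.4000·0.25 = 3.5000

(-3.0310, 13.8544, -2.7107, 3.5000)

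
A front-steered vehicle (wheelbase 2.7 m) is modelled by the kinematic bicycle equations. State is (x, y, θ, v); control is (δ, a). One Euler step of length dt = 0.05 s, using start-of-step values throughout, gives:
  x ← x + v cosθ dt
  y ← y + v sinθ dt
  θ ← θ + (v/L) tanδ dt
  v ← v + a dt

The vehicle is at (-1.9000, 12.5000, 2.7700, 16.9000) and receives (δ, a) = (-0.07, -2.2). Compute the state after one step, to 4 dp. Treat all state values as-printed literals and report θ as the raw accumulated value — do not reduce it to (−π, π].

(-2.6873, 12.8068, 2.7481, 16.7900)

x' = -1.9000 + 16.9000·cos(2.7700)·0.05 = -2.6873
y' = 12.5000 + 16.9000·sin(2.7700)·0.05 = 12.8068
θ' = 2.7700 + (16.9000/2.7)·tan(-0.07)·0.05 = 2.7481
v' = 16.9000 − 2.2000·0.05 = 16.7900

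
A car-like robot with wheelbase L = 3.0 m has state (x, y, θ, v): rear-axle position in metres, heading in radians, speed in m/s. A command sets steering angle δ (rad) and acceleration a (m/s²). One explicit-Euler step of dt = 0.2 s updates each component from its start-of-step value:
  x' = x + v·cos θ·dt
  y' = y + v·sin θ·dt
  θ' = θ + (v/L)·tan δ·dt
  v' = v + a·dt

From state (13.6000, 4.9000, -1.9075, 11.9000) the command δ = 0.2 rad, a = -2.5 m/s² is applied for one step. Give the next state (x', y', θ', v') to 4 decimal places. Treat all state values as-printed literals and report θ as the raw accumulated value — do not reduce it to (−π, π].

x' = 13.6000 + 11.9000·cos(-1.9075)·0.2 = 12.8137
y' = 4.9000 + 11.9000·sin(-1.9075)·0.2 = 2.6536
θ' = -1.9075 + (11.9000/3.0)·tan(0.2)·0.2 = -1.7467
v' = 11.9000 − 2.5000·0.2 = 11.4000

(12.8137, 2.6536, -1.7467, 11.4000)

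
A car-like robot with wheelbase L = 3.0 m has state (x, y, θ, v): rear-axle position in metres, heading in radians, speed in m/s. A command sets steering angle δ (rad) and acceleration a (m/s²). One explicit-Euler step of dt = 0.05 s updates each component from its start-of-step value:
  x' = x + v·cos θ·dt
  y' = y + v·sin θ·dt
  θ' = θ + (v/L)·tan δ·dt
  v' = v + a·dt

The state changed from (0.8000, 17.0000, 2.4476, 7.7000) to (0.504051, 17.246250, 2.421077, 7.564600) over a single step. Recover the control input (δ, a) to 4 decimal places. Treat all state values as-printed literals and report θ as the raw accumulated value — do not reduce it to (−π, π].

δ = -0.2038, a = -2.7080

a = (v'−v)/dt = (-0.135400)/0.05 = -2.7080
Δθ = θ'−θ = -0.026523;  (v·dt/L) = 7.7000·0.05/3.0 = 0.128333
tan δ = Δθ·L/(v·dt) = -0.206673  →  δ = -0.2038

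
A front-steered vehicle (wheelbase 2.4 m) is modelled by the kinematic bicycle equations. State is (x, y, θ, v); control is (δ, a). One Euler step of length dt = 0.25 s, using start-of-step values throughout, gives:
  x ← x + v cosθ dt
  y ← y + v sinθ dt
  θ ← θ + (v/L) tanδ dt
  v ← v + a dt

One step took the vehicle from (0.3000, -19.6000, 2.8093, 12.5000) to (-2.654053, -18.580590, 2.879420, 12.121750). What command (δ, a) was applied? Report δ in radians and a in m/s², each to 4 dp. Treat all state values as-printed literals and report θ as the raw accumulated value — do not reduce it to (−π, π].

δ = 0.0538, a = -1.5130

a = (v'−v)/dt = (-0.378250)/0.25 = -1.5130
Δθ = θ'−θ = 0.070120;  (v·dt/L) = 12.5000·0.25/2.4 = 1.302083
tan δ = Δθ·L/(v·dt) = 0.053852  →  δ = 0.0538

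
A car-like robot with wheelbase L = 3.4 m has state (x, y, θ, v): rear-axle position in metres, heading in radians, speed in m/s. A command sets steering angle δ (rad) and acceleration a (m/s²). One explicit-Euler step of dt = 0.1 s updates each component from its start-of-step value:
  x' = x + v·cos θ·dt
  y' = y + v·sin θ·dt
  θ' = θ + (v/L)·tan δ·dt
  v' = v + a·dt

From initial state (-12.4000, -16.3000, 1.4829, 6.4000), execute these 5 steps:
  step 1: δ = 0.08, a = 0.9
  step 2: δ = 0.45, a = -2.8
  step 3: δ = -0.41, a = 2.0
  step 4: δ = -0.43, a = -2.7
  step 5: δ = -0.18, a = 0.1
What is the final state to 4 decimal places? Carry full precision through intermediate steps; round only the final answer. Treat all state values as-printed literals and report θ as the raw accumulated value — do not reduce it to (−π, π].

after step 1 (δ=0.08, a=0.9): (-12.343819, -15.662471, 1.497991, 6.490000)
after step 2 (δ=0.45, a=-2.8): (-12.296610, -15.015190, 1.590198, 6.210000)
after step 3 (δ=-0.41, a=2.0): (-12.308657, -14.394307, 1.510814, 6.410000)
after step 4 (δ=-0.43, a=-2.7): (-12.270231, -13.754460, 1.424350, 6.140000)
after step 5 (δ=-0.18, a=0.1): (-12.180635, -13.147032, 1.391488, 6.150000)

(-12.1806, -13.1470, 1.3915, 6.1500)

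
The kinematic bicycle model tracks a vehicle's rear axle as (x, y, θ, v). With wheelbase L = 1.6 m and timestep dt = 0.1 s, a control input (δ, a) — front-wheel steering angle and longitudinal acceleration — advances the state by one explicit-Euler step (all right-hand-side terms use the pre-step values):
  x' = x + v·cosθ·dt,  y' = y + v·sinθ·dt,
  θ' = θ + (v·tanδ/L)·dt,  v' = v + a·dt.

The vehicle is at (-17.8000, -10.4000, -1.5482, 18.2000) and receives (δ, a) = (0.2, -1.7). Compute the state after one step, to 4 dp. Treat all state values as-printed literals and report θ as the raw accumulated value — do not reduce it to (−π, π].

x' = -17.8000 + 18.2000·cos(-1.5482)·0.1 = -17.7589
y' = -10.4000 + 18.2000·sin(-1.5482)·0.1 = -12.2195
θ' = -1.5482 + (18.2000/1.6)·tan(0.2)·0.1 = -1.3176
v' = 18.2000 − 1.7000·0.1 = 18.0300

(-17.7589, -12.2195, -1.3176, 18.0300)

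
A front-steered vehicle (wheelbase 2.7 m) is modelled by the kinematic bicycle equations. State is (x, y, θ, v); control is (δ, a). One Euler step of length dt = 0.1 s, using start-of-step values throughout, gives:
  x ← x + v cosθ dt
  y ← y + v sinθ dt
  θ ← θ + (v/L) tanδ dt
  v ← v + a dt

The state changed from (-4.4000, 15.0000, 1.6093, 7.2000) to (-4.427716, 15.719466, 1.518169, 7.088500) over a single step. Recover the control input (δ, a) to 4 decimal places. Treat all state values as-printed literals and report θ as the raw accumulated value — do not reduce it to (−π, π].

δ = -0.3293, a = -1.1150

a = (v'−v)/dt = (-0.111500)/0.1 = -1.1150
Δθ = θ'−θ = -0.091131;  (v·dt/L) = 7.2000·0.1/2.7 = 0.266667
tan δ = Δθ·L/(v·dt) = -0.341741  →  δ = -0.3293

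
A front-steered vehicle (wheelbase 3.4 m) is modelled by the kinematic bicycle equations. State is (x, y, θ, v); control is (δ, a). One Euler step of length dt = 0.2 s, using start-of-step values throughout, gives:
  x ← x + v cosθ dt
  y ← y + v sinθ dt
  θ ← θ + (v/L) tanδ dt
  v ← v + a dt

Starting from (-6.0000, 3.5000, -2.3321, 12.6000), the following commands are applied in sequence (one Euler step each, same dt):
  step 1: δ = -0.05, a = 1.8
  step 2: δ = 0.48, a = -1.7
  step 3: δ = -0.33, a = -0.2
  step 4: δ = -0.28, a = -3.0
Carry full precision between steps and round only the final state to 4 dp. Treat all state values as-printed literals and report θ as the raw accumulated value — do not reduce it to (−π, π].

(-12.1155, -4.4506, -2.4394, 11.9800)

after step 1 (δ=-0.05, a=1.8): (-7.738462, 1.675678, -2.369190, 12.960000)
after step 2 (δ=0.48, a=-1.7): (-9.594945, -0.133171, -1.972301, 12.620000)
after step 3 (δ=-0.33, a=-0.2): (-10.581333, -2.456447, -2.226575, 12.580000)
after step 4 (δ=-0.28, a=-3.0): (-12.115530, -4.450562, -2.439365, 11.980000)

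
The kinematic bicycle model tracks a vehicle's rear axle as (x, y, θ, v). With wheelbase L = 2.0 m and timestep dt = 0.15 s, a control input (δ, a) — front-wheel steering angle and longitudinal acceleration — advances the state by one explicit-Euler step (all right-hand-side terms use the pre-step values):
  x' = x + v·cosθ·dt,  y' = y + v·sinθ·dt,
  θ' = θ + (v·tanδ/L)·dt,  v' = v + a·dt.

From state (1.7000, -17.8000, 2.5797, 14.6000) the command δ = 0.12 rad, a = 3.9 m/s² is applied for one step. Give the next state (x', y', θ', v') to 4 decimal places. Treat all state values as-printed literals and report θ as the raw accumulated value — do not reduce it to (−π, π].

x' = 1.7000 + 14.6000·cos(2.5797)·0.15 = -0.1533
y' = -17.8000 + 14.6000·sin(2.5797)·0.15 = -16.6332
θ' = 2.5797 + (14.6000/2.0)·tan(0.12)·0.15 = 2.7117
v' = 14.6000 + 3.9000·0.15 = 15.1850

(-0.1533, -16.6332, 2.7117, 15.1850)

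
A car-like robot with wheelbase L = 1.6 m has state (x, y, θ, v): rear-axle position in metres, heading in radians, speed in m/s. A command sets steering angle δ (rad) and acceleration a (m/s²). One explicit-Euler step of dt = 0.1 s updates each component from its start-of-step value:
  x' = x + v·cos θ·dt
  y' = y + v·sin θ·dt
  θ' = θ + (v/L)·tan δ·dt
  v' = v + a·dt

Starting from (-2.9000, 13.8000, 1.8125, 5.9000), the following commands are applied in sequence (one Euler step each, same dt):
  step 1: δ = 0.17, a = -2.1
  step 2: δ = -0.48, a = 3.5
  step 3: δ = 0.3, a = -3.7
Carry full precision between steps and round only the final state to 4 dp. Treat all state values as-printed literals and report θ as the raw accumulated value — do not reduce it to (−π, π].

(-3.2843, 15.5153, 1.8074, 5.6700)

after step 1 (δ=0.17, a=-2.1): (-3.041221, 14.372850, 1.875798, 5.690000)
after step 2 (δ=-0.48, a=3.5): (-3.212089, 14.915588, 1.690656, 6.040000)
after step 3 (δ=0.3, a=-3.7): (-3.284311, 15.515255, 1.807431, 5.670000)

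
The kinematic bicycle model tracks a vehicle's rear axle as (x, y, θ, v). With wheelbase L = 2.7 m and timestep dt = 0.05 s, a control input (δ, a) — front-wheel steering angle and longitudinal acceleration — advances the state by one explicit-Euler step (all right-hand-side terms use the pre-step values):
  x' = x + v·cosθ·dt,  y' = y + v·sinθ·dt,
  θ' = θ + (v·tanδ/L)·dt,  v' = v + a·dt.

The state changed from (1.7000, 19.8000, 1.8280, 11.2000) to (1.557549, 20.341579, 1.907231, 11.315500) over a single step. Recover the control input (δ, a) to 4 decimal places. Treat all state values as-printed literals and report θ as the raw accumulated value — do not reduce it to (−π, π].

a = (v'−v)/dt = (0.115500)/0.05 = 2.3100
Δθ = θ'−θ = 0.079231;  (v·dt/L) = 11.2000·0.05/2.7 = 0.207407
tan δ = Δθ·L/(v·dt) = 0.382007  →  δ = 0.3649

δ = 0.3649, a = 2.3100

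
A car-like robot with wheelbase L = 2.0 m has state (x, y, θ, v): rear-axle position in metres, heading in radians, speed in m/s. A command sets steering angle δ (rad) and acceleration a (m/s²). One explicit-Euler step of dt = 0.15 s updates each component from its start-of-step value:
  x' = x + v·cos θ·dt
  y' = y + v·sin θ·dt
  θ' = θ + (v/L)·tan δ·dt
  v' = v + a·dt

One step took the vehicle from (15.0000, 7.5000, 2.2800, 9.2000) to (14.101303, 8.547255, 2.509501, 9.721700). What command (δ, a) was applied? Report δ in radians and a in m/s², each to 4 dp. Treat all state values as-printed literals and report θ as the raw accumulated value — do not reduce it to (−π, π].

a = (v'−v)/dt = (0.521700)/0.15 = 3.4780
Δθ = θ'−θ = 0.229501;  (v·dt/L) = 9.2000·0.15/2.0 = 0.690000
tan δ = Δθ·L/(v·dt) = 0.332610  →  δ = 0.3211

δ = 0.3211, a = 3.4780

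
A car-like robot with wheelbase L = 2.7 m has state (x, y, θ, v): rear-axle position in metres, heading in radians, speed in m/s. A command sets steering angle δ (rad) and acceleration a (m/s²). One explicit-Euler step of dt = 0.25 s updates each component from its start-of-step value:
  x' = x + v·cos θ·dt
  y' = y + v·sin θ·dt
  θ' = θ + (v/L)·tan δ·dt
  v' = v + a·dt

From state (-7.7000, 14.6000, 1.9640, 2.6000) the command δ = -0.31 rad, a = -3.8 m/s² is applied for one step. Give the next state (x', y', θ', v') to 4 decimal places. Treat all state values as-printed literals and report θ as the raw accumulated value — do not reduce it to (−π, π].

x' = -7.7000 + 2.6000·cos(1.9640)·0.25 = -7.9490
y' = 14.6000 + 2.6000·sin(1.9640)·0.25 = 15.2004
θ' = 1.9640 + (2.6000/2.7)·tan(-0.31)·0.25 = 1.8869
v' = 2.6000 − 3.8000·0.25 = 1.6500

(-7.9490, 15.2004, 1.8869, 1.6500)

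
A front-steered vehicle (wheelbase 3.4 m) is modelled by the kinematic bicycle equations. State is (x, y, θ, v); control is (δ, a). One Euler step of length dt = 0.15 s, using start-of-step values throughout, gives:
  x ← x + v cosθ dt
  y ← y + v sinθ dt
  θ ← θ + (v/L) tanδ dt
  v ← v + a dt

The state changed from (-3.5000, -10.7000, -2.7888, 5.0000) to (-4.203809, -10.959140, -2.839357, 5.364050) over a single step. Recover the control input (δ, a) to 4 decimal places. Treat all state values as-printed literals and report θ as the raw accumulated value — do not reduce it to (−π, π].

δ = -0.2253, a = 2.4270

a = (v'−v)/dt = (0.364050)/0.15 = 2.4270
Δθ = θ'−θ = -0.050557;  (v·dt/L) = 5.0000·0.15/3.4 = 0.220588
tan δ = Δθ·L/(v·dt) = -0.229192  →  δ = -0.2253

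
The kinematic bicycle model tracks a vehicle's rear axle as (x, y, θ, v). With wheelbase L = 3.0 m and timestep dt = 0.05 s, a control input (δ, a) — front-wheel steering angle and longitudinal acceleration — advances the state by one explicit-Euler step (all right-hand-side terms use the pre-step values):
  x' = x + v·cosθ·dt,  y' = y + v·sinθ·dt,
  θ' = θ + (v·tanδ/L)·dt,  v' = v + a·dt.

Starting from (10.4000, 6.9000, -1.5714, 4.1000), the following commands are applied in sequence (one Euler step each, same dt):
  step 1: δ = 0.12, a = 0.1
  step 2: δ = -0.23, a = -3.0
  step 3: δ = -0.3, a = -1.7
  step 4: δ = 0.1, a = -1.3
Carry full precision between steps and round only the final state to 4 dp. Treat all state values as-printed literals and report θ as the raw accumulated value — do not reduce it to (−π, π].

(10.3942, 6.0986, -1.5931, 3.8050)

after step 1 (δ=0.12, a=0.1): (10.399876, 6.695000, -1.563160, 4.105000)
after step 2 (δ=-0.23, a=-3.0): (10.401444, 6.489756, -1.579180, 3.955000)
after step 3 (δ=-0.3, a=-1.7): (10.399786, 6.292013, -1.599570, 3.870000)
after step 4 (δ=0.1, a=-1.3): (10.394219, 6.098593, -1.593099, 3.805000)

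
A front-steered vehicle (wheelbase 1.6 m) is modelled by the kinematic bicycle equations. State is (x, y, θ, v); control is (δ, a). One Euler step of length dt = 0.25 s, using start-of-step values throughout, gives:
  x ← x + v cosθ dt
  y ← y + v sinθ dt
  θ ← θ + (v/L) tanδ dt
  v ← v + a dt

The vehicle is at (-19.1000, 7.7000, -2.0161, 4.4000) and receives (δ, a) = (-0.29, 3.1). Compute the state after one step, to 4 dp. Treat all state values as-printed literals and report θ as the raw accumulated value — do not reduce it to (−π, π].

(-19.5738, 6.7073, -2.2213, 5.1750)

x' = -19.1000 + 4.4000·cos(-2.0161)·0.25 = -19.5738
y' = 7.7000 + 4.4000·sin(-2.0161)·0.25 = 6.7073
θ' = -2.0161 + (4.4000/1.6)·tan(-0.29)·0.25 = -2.2213
v' = 4.4000 + 3.1000·0.25 = 5.1750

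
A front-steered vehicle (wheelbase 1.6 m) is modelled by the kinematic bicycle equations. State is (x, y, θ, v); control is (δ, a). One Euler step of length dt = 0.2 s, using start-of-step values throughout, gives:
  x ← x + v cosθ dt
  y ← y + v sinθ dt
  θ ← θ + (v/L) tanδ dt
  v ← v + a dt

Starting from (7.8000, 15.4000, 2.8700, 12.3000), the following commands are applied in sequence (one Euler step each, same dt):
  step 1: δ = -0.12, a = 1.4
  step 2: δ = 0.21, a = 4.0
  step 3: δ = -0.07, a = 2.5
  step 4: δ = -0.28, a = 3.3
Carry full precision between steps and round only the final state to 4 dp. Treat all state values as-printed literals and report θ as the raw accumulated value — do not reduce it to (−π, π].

after step 1 (δ=-0.12, a=1.4): (5.430172, 16.059934, 2.684609, 12.580000)
after step 2 (δ=0.21, a=4.0): (3.172344, 17.170102, 3.019776, 13.380000)
after step 3 (δ=-0.07, a=2.5): (0.516175, 17.495278, 2.902509, 13.880000)
after step 4 (δ=-0.28, a=3.3): (-2.180863, 18.152669, 2.403602, 14.540000)

(-2.1809, 18.1527, 2.4036, 14.5400)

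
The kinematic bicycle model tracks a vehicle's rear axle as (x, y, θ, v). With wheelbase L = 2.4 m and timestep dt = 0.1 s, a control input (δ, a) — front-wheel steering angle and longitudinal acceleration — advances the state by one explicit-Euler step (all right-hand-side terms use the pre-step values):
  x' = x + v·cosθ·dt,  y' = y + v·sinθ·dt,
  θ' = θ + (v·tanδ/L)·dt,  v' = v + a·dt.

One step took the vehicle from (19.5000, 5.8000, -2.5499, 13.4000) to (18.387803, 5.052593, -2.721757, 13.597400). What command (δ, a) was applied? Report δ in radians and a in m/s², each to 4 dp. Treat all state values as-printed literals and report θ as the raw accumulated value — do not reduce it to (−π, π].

a = (v'−v)/dt = (0.197400)/0.1 = 1.9740
Δθ = θ'−θ = -0.171857;  (v·dt/L) = 13.4000·0.1/2.4 = 0.558333
tan δ = Δθ·L/(v·dt) = -0.307804  →  δ = -0.2986

δ = -0.2986, a = 1.9740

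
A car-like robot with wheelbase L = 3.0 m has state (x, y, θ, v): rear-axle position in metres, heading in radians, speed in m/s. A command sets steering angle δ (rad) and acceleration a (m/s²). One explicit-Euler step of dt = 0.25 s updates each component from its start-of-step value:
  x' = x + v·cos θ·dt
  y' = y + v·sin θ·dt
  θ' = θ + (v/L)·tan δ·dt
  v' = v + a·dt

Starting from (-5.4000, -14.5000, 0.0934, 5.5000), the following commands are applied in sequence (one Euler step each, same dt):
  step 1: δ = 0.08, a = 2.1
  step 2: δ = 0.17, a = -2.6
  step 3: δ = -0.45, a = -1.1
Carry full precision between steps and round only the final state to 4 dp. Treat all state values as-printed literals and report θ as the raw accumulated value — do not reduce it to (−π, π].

(-1.2251, -13.8879, 0.0000, 5.1000)

after step 1 (δ=0.08, a=2.1): (-4.030993, -14.371762, 0.130145, 6.025000)
after step 2 (δ=0.17, a=-2.6): (-2.537481, -14.176284, 0.216331, 5.375000)
after step 3 (δ=-0.45, a=-1.1): (-1.225052, -13.887851, -0.000037, 5.100000)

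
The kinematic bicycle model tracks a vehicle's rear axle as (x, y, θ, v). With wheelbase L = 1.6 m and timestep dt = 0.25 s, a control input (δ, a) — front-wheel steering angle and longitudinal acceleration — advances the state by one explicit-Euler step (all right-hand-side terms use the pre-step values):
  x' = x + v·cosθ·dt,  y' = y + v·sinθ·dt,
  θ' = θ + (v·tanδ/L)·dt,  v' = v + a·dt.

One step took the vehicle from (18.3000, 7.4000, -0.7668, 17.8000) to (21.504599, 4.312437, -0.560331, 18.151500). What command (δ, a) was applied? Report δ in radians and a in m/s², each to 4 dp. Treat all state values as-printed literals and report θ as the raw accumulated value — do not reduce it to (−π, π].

a = (v'−v)/dt = (0.351500)/0.25 = 1.4060
Δθ = θ'−θ = 0.206469;  (v·dt/L) = 17.8000·0.25/1.6 = 2.781250
tan δ = Δθ·L/(v·dt) = 0.074236  →  δ = 0.0741

δ = 0.0741, a = 1.4060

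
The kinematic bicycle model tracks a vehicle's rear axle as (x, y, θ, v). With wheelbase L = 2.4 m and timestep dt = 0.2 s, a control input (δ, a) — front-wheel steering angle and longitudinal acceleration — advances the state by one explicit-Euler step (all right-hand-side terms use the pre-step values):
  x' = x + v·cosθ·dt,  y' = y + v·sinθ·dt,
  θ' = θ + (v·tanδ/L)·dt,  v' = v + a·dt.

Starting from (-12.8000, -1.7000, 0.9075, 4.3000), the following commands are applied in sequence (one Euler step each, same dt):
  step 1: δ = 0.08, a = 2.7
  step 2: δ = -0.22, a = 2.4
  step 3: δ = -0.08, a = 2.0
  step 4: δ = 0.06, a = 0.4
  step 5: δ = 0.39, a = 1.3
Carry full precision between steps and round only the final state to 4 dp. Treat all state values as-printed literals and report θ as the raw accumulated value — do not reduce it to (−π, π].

(-9.4278, 2.2459, 1.0378, 6.0600)

after step 1 (δ=0.08, a=2.7): (-12.270483, -1.022348, 0.936228, 4.840000)
after step 2 (δ=-0.22, a=2.4): (-11.696623, -0.242791, 0.846035, 5.320000)
after step 3 (δ=-0.08, a=2.0): (-10.991237, 0.553780, 0.810492, 5.720000)
after step 4 (δ=0.06, a=0.4): (-10.202859, 1.382753, 0.839127, 5.800000)
after step 5 (δ=0.39, a=1.3): (-9.427848, 2.245863, 1.037803, 6.060000)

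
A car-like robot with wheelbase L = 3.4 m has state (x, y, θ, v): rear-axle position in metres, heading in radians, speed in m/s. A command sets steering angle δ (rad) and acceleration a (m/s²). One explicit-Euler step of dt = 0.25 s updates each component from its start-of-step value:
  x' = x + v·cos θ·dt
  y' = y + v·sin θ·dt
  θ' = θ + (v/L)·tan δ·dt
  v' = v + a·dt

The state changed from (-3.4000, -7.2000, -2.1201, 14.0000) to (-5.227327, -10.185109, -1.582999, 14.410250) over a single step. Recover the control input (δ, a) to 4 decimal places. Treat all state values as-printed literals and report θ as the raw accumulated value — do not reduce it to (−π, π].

a = (v'−v)/dt = (0.410250)/0.25 = 1.6410
Δθ = θ'−θ = 0.537101;  (v·dt/L) = 14.0000·0.25/3.4 = 1.029412
tan δ = Δθ·L/(v·dt) = 0.521755  →  δ = 0.4809

δ = 0.4809, a = 1.6410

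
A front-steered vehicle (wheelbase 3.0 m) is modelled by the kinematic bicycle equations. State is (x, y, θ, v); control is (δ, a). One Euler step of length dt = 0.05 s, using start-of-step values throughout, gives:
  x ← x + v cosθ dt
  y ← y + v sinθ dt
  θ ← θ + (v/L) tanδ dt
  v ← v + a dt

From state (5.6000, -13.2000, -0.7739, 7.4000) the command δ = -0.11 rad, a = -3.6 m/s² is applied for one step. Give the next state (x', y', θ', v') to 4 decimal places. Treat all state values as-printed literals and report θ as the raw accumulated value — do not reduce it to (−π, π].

(5.8646, -13.4586, -0.7875, 7.2200)

x' = 5.6000 + 7.4000·cos(-0.7739)·0.05 = 5.8646
y' = -13.2000 + 7.4000·sin(-0.7739)·0.05 = -13.4586
θ' = -0.7739 + (7.4000/3.0)·tan(-0.11)·0.05 = -0.7875
v' = 7.4000 − 3.6000·0.05 = 7.2200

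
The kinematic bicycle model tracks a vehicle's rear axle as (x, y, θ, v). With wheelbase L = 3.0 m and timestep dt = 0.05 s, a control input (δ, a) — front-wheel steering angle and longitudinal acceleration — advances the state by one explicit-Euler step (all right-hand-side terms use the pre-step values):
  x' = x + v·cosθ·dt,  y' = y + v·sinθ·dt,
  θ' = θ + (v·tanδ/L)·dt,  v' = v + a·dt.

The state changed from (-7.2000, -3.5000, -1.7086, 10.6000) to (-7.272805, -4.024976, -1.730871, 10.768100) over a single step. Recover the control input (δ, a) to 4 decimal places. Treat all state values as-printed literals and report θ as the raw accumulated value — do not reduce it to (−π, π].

δ = -0.1254, a = 3.3620

a = (v'−v)/dt = (0.168100)/0.05 = 3.3620
Δθ = θ'−θ = -0.022271;  (v·dt/L) = 10.6000·0.05/3.0 = 0.176667
tan δ = Δθ·L/(v·dt) = -0.126062  →  δ = -0.1254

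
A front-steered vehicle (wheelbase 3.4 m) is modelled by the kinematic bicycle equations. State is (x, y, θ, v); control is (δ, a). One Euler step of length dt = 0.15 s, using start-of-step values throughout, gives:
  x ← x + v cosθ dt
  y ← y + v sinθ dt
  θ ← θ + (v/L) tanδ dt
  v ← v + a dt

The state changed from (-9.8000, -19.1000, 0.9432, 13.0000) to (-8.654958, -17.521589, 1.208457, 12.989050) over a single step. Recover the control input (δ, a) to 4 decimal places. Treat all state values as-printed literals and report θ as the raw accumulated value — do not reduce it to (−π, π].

a = (v'−v)/dt = (-0.010950)/0.15 = -0.0730
Δθ = θ'−θ = 0.265257;  (v·dt/L) = 13.0000·0.15/3.4 = 0.573529
tan δ = Δθ·L/(v·dt) = 0.462499  →  δ = 0.4332

δ = 0.4332, a = -0.0730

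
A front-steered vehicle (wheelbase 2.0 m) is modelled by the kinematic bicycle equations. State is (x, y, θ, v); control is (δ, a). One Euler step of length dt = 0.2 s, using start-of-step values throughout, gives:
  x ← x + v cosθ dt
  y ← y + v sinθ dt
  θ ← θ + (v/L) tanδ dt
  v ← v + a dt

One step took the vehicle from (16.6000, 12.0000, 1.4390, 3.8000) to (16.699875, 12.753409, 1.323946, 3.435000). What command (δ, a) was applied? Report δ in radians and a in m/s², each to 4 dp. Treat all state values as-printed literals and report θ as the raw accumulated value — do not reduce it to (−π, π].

a = (v'−v)/dt = (-0.365000)/0.2 = -1.8250
Δθ = θ'−θ = -0.115054;  (v·dt/L) = 3.8000·0.2/2.0 = 0.380000
tan δ = Δθ·L/(v·dt) = -0.302774  →  δ = -0.2940

δ = -0.2940, a = -1.8250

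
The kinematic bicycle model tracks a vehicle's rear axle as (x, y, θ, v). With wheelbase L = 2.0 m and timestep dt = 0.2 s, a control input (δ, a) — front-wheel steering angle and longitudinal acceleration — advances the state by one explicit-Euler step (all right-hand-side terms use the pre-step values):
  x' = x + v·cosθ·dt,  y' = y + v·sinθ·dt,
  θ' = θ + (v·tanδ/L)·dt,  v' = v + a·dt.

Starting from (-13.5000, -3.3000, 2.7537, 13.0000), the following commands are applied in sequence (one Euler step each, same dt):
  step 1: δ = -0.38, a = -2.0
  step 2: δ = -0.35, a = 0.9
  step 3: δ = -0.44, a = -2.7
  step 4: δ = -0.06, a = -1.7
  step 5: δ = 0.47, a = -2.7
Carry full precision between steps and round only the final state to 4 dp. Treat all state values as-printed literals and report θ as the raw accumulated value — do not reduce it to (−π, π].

(-15.9468, 6.5488, 1.7038, 11.3600)

after step 1 (δ=-0.38, a=-2.0): (-15.906841, -2.316580, 2.234463, 12.600000)
after step 2 (δ=-0.35, a=0.9): (-17.459186, -0.331479, 1.774528, 12.780000)
after step 3 (δ=-0.44, a=-2.7): (-17.976328, 2.171659, 1.172870, 12.240000)
after step 4 (δ=-0.06, a=-1.7): (-17.027710, 4.428389, 1.099342, 11.900000)
after step 5 (δ=0.47, a=-2.7): (-15.946755, 6.548751, 1.703821, 11.360000)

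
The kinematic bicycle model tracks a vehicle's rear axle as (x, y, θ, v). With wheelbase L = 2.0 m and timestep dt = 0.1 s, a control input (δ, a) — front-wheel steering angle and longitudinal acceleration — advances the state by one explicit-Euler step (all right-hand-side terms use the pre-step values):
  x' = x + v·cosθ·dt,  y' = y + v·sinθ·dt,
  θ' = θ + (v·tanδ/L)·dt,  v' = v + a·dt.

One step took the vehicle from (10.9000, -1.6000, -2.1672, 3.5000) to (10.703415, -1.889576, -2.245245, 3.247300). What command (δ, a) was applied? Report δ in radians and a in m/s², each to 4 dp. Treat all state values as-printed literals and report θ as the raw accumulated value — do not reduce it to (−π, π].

a = (v'−v)/dt = (-0.252700)/0.1 = -2.5270
Δθ = θ'−θ = -0.078045;  (v·dt/L) = 3.5000·0.1/2.0 = 0.175000
tan δ = Δθ·L/(v·dt) = -0.445971  →  δ = -0.4195

δ = -0.4195, a = -2.5270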